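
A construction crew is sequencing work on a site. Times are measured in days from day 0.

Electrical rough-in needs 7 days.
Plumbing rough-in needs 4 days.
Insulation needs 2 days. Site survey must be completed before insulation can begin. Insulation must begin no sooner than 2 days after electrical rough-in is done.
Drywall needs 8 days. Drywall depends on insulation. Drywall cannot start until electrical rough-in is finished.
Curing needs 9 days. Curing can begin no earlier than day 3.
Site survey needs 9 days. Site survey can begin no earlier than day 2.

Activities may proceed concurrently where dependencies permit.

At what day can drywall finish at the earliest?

Electrical rough-in can start immediately at day 0; it finishes at day 7.
Site survey cannot begin until its own release at day 2. It runs from day 2 to 2 + 9 = day 11.
For insulation: site survey (finishes day 11); electrical rough-in (finishes day 7, plus 2-day gap → day 9). Taking the maximum gives a start of day 11, and it finishes at 11 + 2 = day 13.
For drywall: insulation (finishes day 13); electrical rough-in (finishes day 7). Taking the maximum gives a start of day 13, and it finishes at 13 + 8 = day 21.

21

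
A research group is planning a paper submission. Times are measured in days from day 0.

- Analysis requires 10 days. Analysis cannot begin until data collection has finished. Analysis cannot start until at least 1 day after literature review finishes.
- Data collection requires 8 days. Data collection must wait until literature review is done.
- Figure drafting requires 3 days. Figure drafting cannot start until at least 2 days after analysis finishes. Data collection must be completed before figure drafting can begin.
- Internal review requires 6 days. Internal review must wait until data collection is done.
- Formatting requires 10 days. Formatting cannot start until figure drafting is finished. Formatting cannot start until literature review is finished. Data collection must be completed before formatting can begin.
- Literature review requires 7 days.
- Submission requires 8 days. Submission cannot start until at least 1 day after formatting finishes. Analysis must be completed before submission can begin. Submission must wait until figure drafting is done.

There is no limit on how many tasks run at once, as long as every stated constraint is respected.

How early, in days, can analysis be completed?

25

Literature review has no prerequisites, so it starts at day 0 and finishes at day 7.
Data collection waits on literature review (finishes day 7), so it starts at day 7 and finishes at 7 + 8 = day 15.
For analysis: data collection (finishes day 15); literature review (finishes day 7, plus 1-day gap → day 8). Taking the maximum gives a start of day 15, and it finishes at 15 + 10 = day 25.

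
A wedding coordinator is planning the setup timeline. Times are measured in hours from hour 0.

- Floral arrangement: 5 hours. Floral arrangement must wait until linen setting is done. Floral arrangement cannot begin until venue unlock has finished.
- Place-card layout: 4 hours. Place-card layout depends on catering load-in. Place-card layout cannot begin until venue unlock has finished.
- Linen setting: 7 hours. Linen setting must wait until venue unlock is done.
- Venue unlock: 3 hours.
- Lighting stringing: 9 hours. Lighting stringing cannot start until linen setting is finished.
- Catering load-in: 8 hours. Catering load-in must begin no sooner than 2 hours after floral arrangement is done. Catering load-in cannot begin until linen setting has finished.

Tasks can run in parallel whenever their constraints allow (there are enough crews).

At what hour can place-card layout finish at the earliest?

29

Venue unlock can start immediately at hour 0; it finishes at hour 3.
Linen setting waits on venue unlock (finishes hour 3), so it starts at hour 3 and finishes at 3 + 7 = hour 10.
Floral arrangement has to wait for linen setting (finishes hour 10); venue unlock (finishes hour 3). The latest of these is hour 10, so floral arrangement runs hour 10 to 10 + 5 = hour 15.
Catering load-in needs all of floral arrangement (finishes hour 15, plus 2-hour gap → hour 17); linen setting (finishes hour 10). That puts its earliest start at hour 17; it finishes at 17 + 8 = hour 25.
Place-card layout needs all of catering load-in (finishes hour 25); venue unlock (finishes hour 3). That puts its earliest start at hour 25; it finishes at 25 + 4 = hour 29.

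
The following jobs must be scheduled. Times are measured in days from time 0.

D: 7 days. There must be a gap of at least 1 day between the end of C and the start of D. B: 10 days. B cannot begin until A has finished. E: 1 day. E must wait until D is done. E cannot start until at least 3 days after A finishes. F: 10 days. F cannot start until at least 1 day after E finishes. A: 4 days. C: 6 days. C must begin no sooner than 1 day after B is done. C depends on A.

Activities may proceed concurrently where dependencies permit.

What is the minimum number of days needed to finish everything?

Nothing blocks A, so it runs from day 0 to day 4.
After A (finishes day 4), B can start at day 4 and finishes at day 14.
C cannot start until B (finishes day 14, plus 1-day gap → day 15); A (finishes day 4). The controlling bound is day 15, so C finishes at 15 + 6 = day 21.
D waits on C (finishes day 21, plus 1-day gap → day 22), so it starts at day 22 and finishes at 22 + 7 = day 29.
For E: D (finishes day 29); A (finishes day 4, plus 3-day gap → day 7). Taking the maximum gives a start of day 29, and it finishes at 29 + 1 = day 30.
After E (finishes day 30, plus 1-day gap → day 31), F can start at day 31 and finishes at day 41.
All tasks are finished once the last one completes. Finish times: A at 4, B at 14, C at 21, D at 29, E at 30, F at 41. The latest is day 41.

41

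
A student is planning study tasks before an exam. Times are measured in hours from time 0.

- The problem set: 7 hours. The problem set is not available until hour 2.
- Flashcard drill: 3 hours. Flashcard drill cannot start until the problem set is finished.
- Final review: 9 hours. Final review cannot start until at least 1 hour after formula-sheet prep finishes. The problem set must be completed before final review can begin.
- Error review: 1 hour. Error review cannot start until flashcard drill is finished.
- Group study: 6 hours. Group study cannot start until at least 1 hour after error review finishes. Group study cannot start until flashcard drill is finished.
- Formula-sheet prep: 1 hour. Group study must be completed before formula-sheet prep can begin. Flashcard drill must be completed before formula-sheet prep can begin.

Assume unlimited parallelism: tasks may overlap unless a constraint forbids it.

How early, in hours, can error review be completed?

After its own release at hour 2, the problem set can start at hour 2 and finishes at hour 9.
Flashcard drill cannot begin until the problem set (finishes hour 9). It runs from hour 9 to 9 + 3 = hour 12.
Error review cannot begin until flashcard drill (finishes hour 12). It runs from hour 12 to 12 + 1 = hour 13.

13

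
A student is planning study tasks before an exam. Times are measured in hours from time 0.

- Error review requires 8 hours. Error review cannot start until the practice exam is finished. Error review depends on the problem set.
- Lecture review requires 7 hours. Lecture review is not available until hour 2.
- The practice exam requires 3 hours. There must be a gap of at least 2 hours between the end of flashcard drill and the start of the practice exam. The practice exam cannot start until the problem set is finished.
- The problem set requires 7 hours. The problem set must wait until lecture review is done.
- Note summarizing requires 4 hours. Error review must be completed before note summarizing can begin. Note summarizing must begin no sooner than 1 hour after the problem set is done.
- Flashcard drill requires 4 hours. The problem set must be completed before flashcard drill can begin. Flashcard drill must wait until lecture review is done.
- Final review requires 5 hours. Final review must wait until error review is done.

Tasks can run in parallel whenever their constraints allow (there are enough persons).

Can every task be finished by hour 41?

Yes

Lecture review waits on its own release at hour 2, so it starts at hour 2 and finishes at 2 + 7 = hour 9.
After lecture review (finishes hour 9), the problem set can start at hour 9 and finishes at hour 16.
Flashcard drill needs all of the problem set (finishes hour 16); lecture review (finishes hour 9). That puts its earliest start at hour 16; it finishes at 16 + 4 = hour 20.
The practice exam cannot start until flashcard drill (finishes hour 20, plus 2-hour gap → hour 22); the problem set (finishes hour 16). The controlling bound is hour 22, so the practice exam finishes at 22 + 3 = hour 25.
For error review: the practice exam (finishes hour 25); the problem set (finishes hour 16). Taking the maximum gives a start of hour 25, and it finishes at 25 + 8 = hour 33.
Final review waits on error review (finishes hour 33), so it starts at hour 33 and finishes at 33 + 5 = hour 38.
Note summarizing has to wait for error review (finishes hour 33); the problem set (finishes hour 16, plus 1-hour gap → hour 17). The latest of these is hour 33, so note summarizing runs hour 33 to 33 + 4 = hour 37.
Every task is finished by hour 38, which is no later than the deadline of 41, so the schedule is feasible.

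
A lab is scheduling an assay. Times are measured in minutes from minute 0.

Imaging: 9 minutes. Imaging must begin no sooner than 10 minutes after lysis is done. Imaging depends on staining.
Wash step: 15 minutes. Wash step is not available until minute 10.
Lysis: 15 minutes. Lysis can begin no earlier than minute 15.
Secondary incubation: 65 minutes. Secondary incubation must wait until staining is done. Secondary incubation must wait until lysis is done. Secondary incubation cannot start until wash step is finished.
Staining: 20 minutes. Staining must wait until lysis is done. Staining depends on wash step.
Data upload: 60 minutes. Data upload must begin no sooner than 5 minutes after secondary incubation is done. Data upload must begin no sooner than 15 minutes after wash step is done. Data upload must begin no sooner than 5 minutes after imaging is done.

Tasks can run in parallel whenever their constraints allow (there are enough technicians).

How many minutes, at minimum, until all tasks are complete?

Wash step cannot begin until its own release at minute 10. It runs from minute 10 to 10 + 15 = minute 25.
Lysis cannot begin until its own release at minute 15. It runs from minute 15 to 15 + 15 = minute 30.
Staining needs all of lysis (finishes minute 30); wash step (finishes minute 25). That puts its earliest start at minute 30; it finishes at 30 + 20 = minute 50.
Imaging needs all of lysis (finishes minute 30, plus 10-minute gap → minute 40); staining (finishes minute 50). That puts its earliest start at minute 50; it finishes at 50 + 9 = minute 59.
For secondary incubation: staining (finishes minute 50); lysis (finishes minute 30); wash step (finishes minute 25). Taking the maximum gives a start of minute 50, and it finishes at 50 + 65 = minute 115.
Data upload cannot start until secondary incubation (finishes minute 115, plus 5-minute gap → minute 120); wash step (finishes minute 25, plus 15-minute gap → minute 40); imaging (finishes minute 59, plus 5-minute gap → minute 64). The controlling bound is minute 120, so data upload finishes at 120 + 60 = minute 180.
All tasks are finished once the last one completes. Finish times: Lysis at 30, Wash step at 25, Staining at 50, Secondary incubation at 115, Imaging at 59, Data upload at 180. The latest is minute 180.

180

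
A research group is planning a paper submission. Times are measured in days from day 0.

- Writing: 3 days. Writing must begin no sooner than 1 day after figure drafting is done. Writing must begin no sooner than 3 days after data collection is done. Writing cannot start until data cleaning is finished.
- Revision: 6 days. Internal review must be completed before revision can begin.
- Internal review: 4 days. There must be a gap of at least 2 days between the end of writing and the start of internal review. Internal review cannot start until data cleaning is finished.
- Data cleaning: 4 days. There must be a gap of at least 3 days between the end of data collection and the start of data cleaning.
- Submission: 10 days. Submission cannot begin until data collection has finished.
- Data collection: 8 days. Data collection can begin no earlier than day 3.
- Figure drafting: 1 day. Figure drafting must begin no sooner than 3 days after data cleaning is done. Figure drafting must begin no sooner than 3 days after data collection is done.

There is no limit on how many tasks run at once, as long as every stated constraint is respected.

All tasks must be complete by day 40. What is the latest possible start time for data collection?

Revision has no dependents, so it just needs to finish by day 40. Starting by 40 − 6 = day 34 achieves that.
Internal review has to be done before revision (must start by day 34). That means finishing by day 34, i.e. starting by 34 − 4 = day 30.
Since internal review (must start by day 30, minus 2-day gap → day 28) depends on it, writing must finish by day 28. Backing off its 3-day duration gives a latest start of day 25.
Figure drafting must finish before writing (must start by day 25, minus 1-day gap → day 24). With a 1-day duration, figure drafting must start by 24 − 1 = day 23.
Data cleaning feeds figure drafting (must start by day 23, minus 3-day gap → day 20); writing (must start by day 25); internal review (must start by day 30). Taking the minimum, data cleaning must finish by day 20 and start by 20 − 4 = day 16.
Submission has no dependents, so it just needs to finish by day 40. Starting by 40 − 10 = day 30 achieves that.
For data collection: data cleaning (must start by day 16, minus 3-day gap → day 13); figure drafting (must start by day 23, minus 3-day gap → day 20); writing (must start by day 25, minus 3-day gap → day 22); submission (must start by day 30). The most restrictive is day 13; with an 8-day duration, data collection must start by day 5.

5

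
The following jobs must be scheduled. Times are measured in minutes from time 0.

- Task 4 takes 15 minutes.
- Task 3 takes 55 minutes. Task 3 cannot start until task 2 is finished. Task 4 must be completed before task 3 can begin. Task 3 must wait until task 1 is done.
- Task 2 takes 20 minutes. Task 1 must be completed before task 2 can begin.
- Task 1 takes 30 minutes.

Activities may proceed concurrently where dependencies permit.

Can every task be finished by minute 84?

Task 4 can start immediately at minute 0; it finishes at minute 15.
Task 1 has no prerequisites, so it starts at minute 0 and finishes at minute 30.
Task 2 cannot begin until task 1 (finishes minute 30). It runs from minute 30 to 30 + 20 = minute 50.
Task 3 needs all of task 2 (finishes minute 50); task 4 (finishes minute 15); task 1 (finishes minute 30). That puts its earliest start at minute 50; it finishes at 50 + 55 = minute 105.
The earliest everything can be done is minute 105, which is after the deadline of 84, so it is not possible.

No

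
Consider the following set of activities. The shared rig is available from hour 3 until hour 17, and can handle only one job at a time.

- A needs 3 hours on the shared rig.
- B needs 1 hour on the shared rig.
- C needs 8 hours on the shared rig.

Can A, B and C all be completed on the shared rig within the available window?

Yes

The shared rig window is 17 − 3 = 14 hours.
Running back to back, the jobs need 3 + 1 + 8 = 12 hours on the shared rig.
Since 12 ≤ 14, they fit within the window.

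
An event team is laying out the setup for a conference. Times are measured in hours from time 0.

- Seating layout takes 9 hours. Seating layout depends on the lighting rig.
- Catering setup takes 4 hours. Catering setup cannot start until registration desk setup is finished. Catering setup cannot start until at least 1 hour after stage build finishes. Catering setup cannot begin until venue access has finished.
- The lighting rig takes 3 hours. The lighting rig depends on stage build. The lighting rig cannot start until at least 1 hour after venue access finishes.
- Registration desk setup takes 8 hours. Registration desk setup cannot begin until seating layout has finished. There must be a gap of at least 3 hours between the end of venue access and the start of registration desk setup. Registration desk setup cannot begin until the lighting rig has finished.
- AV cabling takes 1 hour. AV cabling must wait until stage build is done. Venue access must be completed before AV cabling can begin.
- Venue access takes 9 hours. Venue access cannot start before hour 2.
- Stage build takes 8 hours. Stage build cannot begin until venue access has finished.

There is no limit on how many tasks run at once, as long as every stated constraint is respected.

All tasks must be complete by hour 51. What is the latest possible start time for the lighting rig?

To finish by hour 51, catering setup (duration 4) must start no later than hour 47.
Registration desk setup must finish before catering setup (must start by hour 47). With an 8-hour duration, registration desk setup must start by 47 − 8 = hour 39.
Seating layout must finish before registration desk setup (must start by hour 39). With a 9-hour duration, seating layout must start by 39 − 9 = hour 30.
The lighting rig must finish in time for seating layout (must start by hour 30); registration desk setup (must start by hour 39). The tightest is hour 30, so the lighting rig must start by 30 − 3 = hour 27.

27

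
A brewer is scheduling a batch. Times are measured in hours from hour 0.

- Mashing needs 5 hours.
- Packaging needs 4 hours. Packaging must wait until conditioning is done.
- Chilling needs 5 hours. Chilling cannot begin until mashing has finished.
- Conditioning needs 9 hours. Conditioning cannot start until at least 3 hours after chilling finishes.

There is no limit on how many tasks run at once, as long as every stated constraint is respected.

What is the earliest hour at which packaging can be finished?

26

Mashing can start immediately at hour 0; it finishes at hour 5.
After mashing (finishes hour 5), chilling can start at hour 5 and finishes at hour 10.
Conditioning cannot begin until chilling (finishes hour 10, plus 3-hour gap → hour 13). It runs from hour 13 to 13 + 9 = hour 22.
After conditioning (finishes hour 22), packaging can start at hour 22 and finishes at hour 26.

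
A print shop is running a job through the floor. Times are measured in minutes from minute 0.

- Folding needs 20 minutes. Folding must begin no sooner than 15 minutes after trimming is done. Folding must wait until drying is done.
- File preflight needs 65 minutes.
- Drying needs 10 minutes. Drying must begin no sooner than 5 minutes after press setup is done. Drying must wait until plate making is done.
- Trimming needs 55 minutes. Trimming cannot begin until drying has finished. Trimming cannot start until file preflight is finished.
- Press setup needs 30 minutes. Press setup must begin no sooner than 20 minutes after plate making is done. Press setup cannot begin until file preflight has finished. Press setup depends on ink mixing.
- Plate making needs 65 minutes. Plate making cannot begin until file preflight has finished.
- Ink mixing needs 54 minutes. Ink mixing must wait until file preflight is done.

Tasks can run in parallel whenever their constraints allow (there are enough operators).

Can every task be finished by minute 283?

File preflight can start immediately at minute 0; it finishes at minute 65.
After file preflight (finishes minute 65), ink mixing can start at minute 65 and finishes at minute 119.
Plate making cannot begin until file preflight (finishes minute 65). It runs from minute 65 to 65 + 65 = minute 130.
For press setup: plate making (finishes minute 130, plus 20-minute gap → minute 150); file preflight (finishes minute 65); ink mixing (finishes minute 119). Taking the maximum gives a start of minute 150, and it finishes at 150 + 30 = minute 180.
For drying: press setup (finishes minute 180, plus 5-minute gap → minute 185); plate making (finishes minute 130). Taking the maximum gives a start of minute 185, and it finishes at 185 + 10 = minute 195.
Trimming cannot start until drying (finishes minute 195); file preflight (finishes minute 65). The controlling bound is minute 195, so trimming finishes at 195 + 55 = minute 250.
For folding: trimming (finishes minute 250, plus 15-minute gap → minute 265); drying (finishes minute 195). Taking the maximum gives a start of minute 265, and it finishes at 265 + 20 = minute 285.
The earliest everything can be done is minute 285, which is after the deadline of 283, so it is not possible.

No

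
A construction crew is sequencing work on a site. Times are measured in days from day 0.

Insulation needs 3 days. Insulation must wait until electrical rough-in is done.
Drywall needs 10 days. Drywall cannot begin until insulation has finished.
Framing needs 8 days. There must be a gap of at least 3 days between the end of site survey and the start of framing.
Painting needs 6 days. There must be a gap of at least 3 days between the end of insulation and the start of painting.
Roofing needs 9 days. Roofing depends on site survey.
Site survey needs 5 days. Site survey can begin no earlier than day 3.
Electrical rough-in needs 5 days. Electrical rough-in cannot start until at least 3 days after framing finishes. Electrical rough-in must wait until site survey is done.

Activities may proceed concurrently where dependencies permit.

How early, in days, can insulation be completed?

After its own release at day 3, site survey can start at day 3 and finishes at day 8.
Framing waits on site survey (finishes day 8, plus 3-day gap → day 11), so it starts at day 11 and finishes at 11 + 8 = day 19.
For electrical rough-in: framing (finishes day 19, plus 3-day gap → day 22); site survey (finishes day 8). Taking the maximum gives a start of day 22, and it finishes at 22 + 5 = day 27.
After electrical rough-in (finishes day 27), insulation can start at day 27 and finishes at day 30.

30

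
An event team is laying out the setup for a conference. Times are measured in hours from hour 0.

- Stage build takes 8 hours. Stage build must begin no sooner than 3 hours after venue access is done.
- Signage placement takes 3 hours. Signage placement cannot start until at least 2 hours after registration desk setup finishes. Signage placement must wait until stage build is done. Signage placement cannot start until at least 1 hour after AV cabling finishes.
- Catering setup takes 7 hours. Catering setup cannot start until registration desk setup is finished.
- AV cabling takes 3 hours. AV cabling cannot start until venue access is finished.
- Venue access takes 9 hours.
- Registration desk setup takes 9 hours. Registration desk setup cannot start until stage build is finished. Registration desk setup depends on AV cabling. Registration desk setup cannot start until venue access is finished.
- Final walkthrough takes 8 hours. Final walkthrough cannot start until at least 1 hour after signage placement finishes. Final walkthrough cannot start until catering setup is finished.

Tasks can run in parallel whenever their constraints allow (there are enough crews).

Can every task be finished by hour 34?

Nothing blocks venue access, so it runs from hour 0 to hour 9.
After venue access (finishes hour 9), AV cabling can start at hour 9 and finishes at hour 12.
Stage build waits on venue access (finishes hour 9, plus 3-hour gap → hour 12), so it starts at hour 12 and finishes at 12 + 8 = hour 20.
Registration desk setup needs all of stage build (finishes hour 20); AV cabling (finishes hour 12); venue access (finishes hour 9). That puts its earliest start at hour 20; it finishes at 20 + 9 = hour 29.
Catering setup cannot begin until registration desk setup (finishes hour 29). It runs from hour 29 to 29 + 7 = hour 36.
For signage placement: registration desk setup (finishes hour 29, plus 2-hour gap → hour 31); stage build (finishes hour 20); AV cabling (finishes hour 12, plus 1-hour gap → hour 13). Taking the maximum gives a start of hour 31, and it finishes at 31 + 3 = hour 34.
For final walkthrough: signage placement (finishes hour 34, plus 1-hour gap → hour 35); catering setup (finishes hour 36). Taking the maximum gives a start of hour 36, and it finishes at 36 + 8 = hour 44.
The earliest everything can be done is hour 44, which is after the deadline of 34, so it is not possible.

No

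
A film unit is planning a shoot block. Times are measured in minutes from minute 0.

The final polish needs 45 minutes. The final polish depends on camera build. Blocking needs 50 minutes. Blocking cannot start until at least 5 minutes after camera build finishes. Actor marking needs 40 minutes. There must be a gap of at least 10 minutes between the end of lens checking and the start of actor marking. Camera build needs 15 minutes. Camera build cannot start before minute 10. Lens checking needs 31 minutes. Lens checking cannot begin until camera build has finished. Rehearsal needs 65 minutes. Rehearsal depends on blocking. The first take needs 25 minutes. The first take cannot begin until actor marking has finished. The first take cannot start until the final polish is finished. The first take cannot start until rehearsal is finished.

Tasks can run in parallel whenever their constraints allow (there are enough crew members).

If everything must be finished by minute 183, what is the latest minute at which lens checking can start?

To finish by minute 183, the first take (duration 25) must start no later than minute 158.
Actor marking must finish before the first take (must start by minute 158). With a 40-minute duration, actor marking must start by 158 − 40 = minute 118.
Since actor marking (must start by minute 118, minus 10-minute gap → minute 108) depends on it, lens checking must finish by minute 108. Backing off its 31-minute duration gives a latest start of minute 77.

77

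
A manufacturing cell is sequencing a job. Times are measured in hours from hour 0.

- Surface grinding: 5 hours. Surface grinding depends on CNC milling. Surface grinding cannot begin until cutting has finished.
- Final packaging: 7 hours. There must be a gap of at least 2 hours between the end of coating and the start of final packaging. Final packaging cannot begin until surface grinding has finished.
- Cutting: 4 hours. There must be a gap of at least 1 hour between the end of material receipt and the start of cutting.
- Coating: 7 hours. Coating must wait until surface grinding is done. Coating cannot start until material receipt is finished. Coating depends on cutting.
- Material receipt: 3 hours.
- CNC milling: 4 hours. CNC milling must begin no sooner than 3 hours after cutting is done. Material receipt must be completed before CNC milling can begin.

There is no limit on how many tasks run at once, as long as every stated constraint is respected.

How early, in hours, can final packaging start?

29

Material receipt can start immediately at hour 0; it finishes at hour 3.
Cutting cannot begin until material receipt (finishes hour 3, plus 1-hour gap → hour 4). It runs from hour 4 to 4 + 4 = hour 8.
CNC milling has to wait for cutting (finishes hour 8, plus 3-hour gap → hour 11); material receipt (finishes hour 3). The latest of these is hour 11, so CNC milling runs hour 11 to 11 + 4 = hour 15.
Surface grinding needs all of CNC milling (finishes hour 15); cutting (finishes hour 8). That puts its earliest start at hour 15; it finishes at 15 + 5 = hour 20.
Coating cannot start until surface grinding (finishes hour 20); material receipt (finishes hour 3); cutting (finishes hour 8). The controlling bound is hour 20, so coating finishes at 20 + 7 = hour 27.
Final packaging waits on coating (finishes hour 27, plus 2-hour gap → hour 29); surface grinding (finishes hour 20). The latest of these is hour 29, which is the earliest final packaging can start.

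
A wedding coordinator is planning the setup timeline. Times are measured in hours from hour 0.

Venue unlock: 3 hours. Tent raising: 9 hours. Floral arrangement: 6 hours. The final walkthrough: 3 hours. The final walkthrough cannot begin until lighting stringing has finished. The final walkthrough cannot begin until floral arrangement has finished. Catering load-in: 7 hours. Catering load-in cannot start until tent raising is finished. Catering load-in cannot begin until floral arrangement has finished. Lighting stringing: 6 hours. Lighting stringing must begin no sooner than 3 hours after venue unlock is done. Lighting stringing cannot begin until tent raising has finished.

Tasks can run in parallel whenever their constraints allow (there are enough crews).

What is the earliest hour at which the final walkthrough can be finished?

18

Floral arrangement has no prerequisites, so it starts at hour 0 and finishes at hour 6.
Tent raising can start immediately at hour 0; it finishes at hour 9.
Venue unlock has no prerequisites, so it starts at hour 0 and finishes at hour 3.
Lighting stringing needs all of venue unlock (finishes hour 3, plus 3-hour gap → hour 6); tent raising (finishes hour 9). That puts its earliest start at hour 9; it finishes at 9 + 6 = hour 15.
For the final walkthrough: lighting stringing (finishes hour 15); floral arrangement (finishes hour 6). Taking the maximum gives a start of hour 15, and it finishes at 15 + 3 = hour 18.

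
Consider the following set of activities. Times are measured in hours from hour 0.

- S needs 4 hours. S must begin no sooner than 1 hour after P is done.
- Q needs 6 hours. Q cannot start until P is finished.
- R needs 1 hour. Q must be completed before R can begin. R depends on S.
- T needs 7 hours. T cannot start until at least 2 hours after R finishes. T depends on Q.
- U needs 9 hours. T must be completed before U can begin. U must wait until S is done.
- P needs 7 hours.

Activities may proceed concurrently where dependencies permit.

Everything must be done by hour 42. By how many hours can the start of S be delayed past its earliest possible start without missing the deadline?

11

P has no prerequisites, so it starts at hour 0 and finishes at hour 7.
After P (finishes hour 7, plus 1-hour gap → hour 8), S can start at hour 8 and finishes at hour 12.

Working backward from the deadline:
U has no dependents, so it just needs to finish by hour 42. Starting by 42 − 9 = hour 33 achieves that.
T must finish before U (must start by hour 33). With a 7-hour duration, T must start by 33 − 7 = hour 26.
R must finish before T (must start by hour 26, minus 2-hour gap → hour 24). With a 1-hour duration, R must start by 24 − 1 = hour 23.
S feeds R (must start by hour 23); U (must start by hour 33). Taking the minimum, S must finish by hour 23 and start by 23 − 4 = hour 19.
So S can start as early as hour 8 and as late as hour 19, giving 19 − 8 = 11 hours of slack.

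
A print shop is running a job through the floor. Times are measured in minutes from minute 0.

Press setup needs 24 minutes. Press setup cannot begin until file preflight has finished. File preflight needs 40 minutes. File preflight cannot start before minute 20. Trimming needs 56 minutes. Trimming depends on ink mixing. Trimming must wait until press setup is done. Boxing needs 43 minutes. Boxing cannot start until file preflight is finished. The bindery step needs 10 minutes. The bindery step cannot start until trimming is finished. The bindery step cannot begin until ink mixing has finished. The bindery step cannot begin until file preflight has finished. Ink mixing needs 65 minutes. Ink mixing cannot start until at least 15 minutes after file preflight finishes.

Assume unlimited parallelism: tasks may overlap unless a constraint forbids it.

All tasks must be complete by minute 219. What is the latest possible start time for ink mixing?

The bindery step must finish by minute 219; it takes 10 minutes, so it must start by 219 − 10 = minute 209.
Trimming has to be done before the bindery step (must start by minute 209). That means finishing by minute 209, i.e. starting by 209 − 56 = minute 153.
Ink mixing feeds trimming (must start by minute 153); the bindery step (must start by minute 209). Taking the minimum, ink mixing must finish by minute 153 and start by 153 − 65 = minute 88.

88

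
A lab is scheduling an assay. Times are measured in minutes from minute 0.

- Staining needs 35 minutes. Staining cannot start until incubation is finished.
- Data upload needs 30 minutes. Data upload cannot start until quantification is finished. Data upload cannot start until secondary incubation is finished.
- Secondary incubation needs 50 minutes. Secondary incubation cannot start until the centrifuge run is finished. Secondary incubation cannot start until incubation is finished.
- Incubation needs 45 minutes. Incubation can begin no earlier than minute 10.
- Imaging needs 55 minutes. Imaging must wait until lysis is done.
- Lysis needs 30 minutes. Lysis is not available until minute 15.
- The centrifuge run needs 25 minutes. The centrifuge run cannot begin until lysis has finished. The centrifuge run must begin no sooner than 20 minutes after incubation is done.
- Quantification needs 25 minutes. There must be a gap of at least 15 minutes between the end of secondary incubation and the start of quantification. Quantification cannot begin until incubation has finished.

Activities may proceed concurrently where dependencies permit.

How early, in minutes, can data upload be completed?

220

Incubation cannot begin until its own release at minute 10. It runs from minute 10 to 10 + 45 = minute 55.
Lysis waits on its own release at minute 15, so it starts at minute 15 and finishes at 15 + 30 = minute 45.
The centrifuge run needs all of lysis (finishes minute 45); incubation (finishes minute 55, plus 20-minute gap → minute 75). That puts its earliest start at minute 75; it finishes at 75 + 25 = minute 100.
Secondary incubation needs all of the centrifuge run (finishes minute 100); incubation (finishes minute 55). That puts its earliest start at minute 100; it finishes at 100 + 50 = minute 150.
Quantification cannot start until secondary incubation (finishes minute 150, plus 15-minute gap → minute 165); incubation (finishes minute 55). The controlling bound is minute 165, so quantification finishes at 165 + 25 = minute 190.
Data upload has to wait for quantification (finishes minute 190); secondary incubation (finishes minute 150). The latest of these is minute 190, so data upload runs minute 190 to 190 + 30 = minute 220.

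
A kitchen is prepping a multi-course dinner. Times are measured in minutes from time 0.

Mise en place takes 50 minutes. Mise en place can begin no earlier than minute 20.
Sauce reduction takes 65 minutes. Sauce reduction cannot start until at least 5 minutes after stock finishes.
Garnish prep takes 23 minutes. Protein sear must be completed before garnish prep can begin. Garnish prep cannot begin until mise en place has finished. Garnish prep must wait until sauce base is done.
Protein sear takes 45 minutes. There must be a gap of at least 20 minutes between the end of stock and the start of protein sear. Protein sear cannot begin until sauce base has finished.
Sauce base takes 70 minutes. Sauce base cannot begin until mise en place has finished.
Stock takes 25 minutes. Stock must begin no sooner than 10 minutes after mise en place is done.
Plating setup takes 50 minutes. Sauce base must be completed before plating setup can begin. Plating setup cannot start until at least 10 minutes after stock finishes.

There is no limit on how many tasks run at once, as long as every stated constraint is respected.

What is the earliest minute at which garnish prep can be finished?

208

After its own release at minute 20, mise en place can start at minute 20 and finishes at minute 70.
Sauce base cannot begin until mise en place (finishes minute 70). It runs from minute 70 to 70 + 70 = minute 140.
After mise en place (finishes minute 70, plus 10-minute gap → minute 80), stock can start at minute 80 and finishes at minute 105.
Protein sear cannot start until stock (finishes minute 105, plus 20-minute gap → minute 125); sauce base (finishes minute 140). The controlling bound is minute 140, so protein sear finishes at 140 + 45 = minute 185.
Garnish prep has to wait for protein sear (finishes minute 185); mise en place (finishes minute 70); sauce base (finishes minute 140). The latest of these is minute 185, so garnish prep runs minute 185 to 185 + 23 = minute 208.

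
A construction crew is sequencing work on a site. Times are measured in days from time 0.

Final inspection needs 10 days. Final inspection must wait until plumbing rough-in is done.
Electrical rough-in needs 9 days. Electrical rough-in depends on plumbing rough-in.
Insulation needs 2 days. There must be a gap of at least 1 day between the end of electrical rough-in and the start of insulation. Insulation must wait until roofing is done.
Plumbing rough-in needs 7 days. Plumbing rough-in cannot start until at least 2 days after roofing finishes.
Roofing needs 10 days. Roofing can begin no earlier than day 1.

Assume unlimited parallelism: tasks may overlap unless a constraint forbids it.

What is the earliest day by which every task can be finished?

32

Roofing cannot begin until its own release at day 1. It runs from day 1 to 1 + 10 = day 11.
Plumbing rough-in waits on roofing (finishes day 11, plus 2-day gap → day 13), so it starts at day 13 and finishes at 13 + 7 = day 20.
Final inspection cannot begin until plumbing rough-in (finishes day 20). It runs from day 20 to 20 + 10 = day 30.
Electrical rough-in waits on plumbing rough-in (finishes day 20), so it starts at day 20 and finishes at 20 + 9 = day 29.
Insulation cannot start until electrical rough-in (finishes day 29, plus 1-day gap → day 30); roofing (finishes day 11). The controlling bound is day 30, so insulation finishes at 30 + 2 = day 32.
All tasks are finished once the last one completes. Finish times: Roofing at 11, Plumbing rough-in at 20, Electrical rough-in at 29, Insulation at 32, Final inspection at 30. The latest is day 32.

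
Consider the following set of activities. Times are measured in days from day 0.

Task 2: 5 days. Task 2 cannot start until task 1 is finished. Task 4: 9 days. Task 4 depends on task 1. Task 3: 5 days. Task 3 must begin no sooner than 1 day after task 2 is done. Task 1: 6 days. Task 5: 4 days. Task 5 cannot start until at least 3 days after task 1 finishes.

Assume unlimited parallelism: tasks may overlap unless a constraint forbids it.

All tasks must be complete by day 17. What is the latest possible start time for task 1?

0

Nothing follows task 3; the deadline of day 17 is its only limit. It must start by 17 − 5 = day 12.
Task 2 has to be done before task 3 (must start by day 12, minus 1-day gap → day 11). That means finishing by day 11, i.e. starting by 11 − 5 = day 6.
Task 4 has no dependents, so it just needs to finish by day 17. Starting by 17 − 9 = day 8 achieves that.
Task 5 has no dependents, so it just needs to finish by day 17. Starting by 17 − 4 = day 13 achieves that.
Task 1 feeds task 2 (must start by day 6); task 4 (must start by day 8); task 5 (must start by day 13, minus 3-day gap → day 10). Taking the minimum, task 1 must finish by day 6 and start by 6 − 6 = day 0.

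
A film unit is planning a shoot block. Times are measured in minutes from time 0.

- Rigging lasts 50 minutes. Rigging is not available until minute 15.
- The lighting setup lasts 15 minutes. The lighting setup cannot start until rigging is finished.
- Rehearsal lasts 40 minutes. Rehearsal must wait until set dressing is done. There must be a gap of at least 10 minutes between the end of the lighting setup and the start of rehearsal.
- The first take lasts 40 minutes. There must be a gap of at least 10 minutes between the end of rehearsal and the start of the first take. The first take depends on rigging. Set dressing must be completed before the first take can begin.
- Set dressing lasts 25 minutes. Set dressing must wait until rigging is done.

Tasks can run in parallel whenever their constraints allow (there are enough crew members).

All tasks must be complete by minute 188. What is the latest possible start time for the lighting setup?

73

Nothing follows the first take; the deadline of minute 188 is its only limit. It must start by 188 − 40 = minute 148.
Rehearsal has to be done before the first take (must start by minute 148, minus 10-minute gap → minute 138). That means finishing by minute 138, i.e. starting by 138 − 40 = minute 98.
The lighting setup feeds into rehearsal (must start by minute 98, minus 10-minute gap → minute 88); so the lighting setup must finish by minute 88 and therefore start by minute 73.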